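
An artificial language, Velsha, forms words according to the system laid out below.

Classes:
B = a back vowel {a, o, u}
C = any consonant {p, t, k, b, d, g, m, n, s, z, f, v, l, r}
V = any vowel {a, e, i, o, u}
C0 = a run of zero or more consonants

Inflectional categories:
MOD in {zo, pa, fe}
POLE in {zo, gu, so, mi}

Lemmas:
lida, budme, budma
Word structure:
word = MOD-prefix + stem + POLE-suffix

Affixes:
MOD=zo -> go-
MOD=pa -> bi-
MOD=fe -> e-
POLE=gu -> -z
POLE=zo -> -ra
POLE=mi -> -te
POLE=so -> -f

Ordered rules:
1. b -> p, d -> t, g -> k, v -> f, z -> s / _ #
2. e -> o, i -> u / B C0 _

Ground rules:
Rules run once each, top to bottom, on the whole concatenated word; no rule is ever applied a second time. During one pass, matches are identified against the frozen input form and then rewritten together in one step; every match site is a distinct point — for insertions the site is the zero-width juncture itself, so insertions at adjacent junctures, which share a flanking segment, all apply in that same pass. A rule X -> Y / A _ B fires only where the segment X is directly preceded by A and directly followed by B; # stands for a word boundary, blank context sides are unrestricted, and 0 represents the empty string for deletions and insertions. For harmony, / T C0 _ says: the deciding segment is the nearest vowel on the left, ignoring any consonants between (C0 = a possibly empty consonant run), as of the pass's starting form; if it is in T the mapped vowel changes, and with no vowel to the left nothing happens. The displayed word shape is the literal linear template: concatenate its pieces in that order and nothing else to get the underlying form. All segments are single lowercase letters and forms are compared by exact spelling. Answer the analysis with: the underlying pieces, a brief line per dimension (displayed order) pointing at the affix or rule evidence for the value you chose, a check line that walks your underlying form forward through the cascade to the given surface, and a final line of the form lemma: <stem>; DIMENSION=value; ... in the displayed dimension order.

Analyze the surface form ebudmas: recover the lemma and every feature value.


underlying: e-budma-z
MOD=fe - signalled by the affix e-
POLE=gu - signalled by the affix -z
check: ebudmaz -> ebudmas -> ebudmas
lemma: budma; MOD=fe; POLE=gu


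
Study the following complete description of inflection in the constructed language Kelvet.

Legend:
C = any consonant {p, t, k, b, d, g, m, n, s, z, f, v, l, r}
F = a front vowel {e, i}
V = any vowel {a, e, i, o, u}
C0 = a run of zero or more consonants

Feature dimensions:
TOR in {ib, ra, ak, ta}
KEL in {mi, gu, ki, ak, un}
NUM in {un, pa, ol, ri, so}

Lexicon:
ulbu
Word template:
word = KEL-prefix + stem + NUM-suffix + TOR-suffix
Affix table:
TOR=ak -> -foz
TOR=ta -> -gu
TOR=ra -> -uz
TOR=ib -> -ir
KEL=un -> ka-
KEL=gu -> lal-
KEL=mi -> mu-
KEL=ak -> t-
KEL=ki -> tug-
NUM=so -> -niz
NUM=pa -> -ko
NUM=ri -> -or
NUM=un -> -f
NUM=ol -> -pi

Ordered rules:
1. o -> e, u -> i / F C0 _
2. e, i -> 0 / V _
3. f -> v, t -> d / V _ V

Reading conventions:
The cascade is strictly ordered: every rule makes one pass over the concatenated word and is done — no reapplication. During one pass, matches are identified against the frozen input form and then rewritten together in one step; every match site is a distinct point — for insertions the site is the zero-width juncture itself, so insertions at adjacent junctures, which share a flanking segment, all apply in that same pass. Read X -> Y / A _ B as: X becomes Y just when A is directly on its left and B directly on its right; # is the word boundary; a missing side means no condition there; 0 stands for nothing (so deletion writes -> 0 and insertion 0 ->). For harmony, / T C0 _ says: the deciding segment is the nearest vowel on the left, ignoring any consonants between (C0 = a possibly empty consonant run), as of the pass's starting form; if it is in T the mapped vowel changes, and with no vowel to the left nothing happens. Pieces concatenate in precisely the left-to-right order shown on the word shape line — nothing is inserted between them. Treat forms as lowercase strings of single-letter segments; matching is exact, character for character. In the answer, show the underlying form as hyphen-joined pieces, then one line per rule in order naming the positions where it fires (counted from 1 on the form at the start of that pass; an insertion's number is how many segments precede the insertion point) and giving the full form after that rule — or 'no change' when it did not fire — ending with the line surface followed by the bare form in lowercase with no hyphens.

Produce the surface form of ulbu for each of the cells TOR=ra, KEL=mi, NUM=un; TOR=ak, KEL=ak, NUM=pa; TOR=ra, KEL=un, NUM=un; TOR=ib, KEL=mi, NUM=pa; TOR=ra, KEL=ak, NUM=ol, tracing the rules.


cell TOR=ra, KEL=mi, NUM=un:
underlying: mu-ulbu-f-uz
1. o -> e, u -> i / F C0 _: no change
2. e, i -> 0 / V _: no change
3. f -> v, t -> d / V _ V: fires at position(s) 7: muulbuvuz
surface: muulbuvuz

cell TOR=ak, KEL=ak, NUM=pa:
underlying: t-ulbu-ko-foz
1. o -> e, u -> i / F C0 _: no change
2. e, i -> 0 / V _: no change
3. f -> v, t -> d / V _ V: fires at position(s) 8: tulbukovoz
surface: tulbukovoz

cell TOR=ra, KEL=un, NUM=un:
underlying: ka-ulbu-f-uz
1. o -> e, u -> i / F C0 _: no change
2. e, i -> 0 / V _: no change
3. f -> v, t -> d / V _ V: fires at position(s) 7: kaulbuvuz
surface: kaulbuvuz

cell TOR=ib, KEL=mi, NUM=pa:
underlying: mu-ulbu-ko-ir
1. o -> e, u -> i / F C0 _: no change
2. e, i -> 0 / V _: fires at position(s) 9: muulbukor
3. f -> v, t -> d / V _ V: no change
surface: muulbukor

cell TOR=ra, KEL=ak, NUM=ol:
underlying: t-ulbu-pi-uz
1. o -> e, u -> i / F C0 _: fires at position(s) 8: tulbupiiz
2. e, i -> 0 / V _: fires at position(s) 8: tulbupiz
3. f -> v, t -> d / V _ V: no change
surface: tulbupiz


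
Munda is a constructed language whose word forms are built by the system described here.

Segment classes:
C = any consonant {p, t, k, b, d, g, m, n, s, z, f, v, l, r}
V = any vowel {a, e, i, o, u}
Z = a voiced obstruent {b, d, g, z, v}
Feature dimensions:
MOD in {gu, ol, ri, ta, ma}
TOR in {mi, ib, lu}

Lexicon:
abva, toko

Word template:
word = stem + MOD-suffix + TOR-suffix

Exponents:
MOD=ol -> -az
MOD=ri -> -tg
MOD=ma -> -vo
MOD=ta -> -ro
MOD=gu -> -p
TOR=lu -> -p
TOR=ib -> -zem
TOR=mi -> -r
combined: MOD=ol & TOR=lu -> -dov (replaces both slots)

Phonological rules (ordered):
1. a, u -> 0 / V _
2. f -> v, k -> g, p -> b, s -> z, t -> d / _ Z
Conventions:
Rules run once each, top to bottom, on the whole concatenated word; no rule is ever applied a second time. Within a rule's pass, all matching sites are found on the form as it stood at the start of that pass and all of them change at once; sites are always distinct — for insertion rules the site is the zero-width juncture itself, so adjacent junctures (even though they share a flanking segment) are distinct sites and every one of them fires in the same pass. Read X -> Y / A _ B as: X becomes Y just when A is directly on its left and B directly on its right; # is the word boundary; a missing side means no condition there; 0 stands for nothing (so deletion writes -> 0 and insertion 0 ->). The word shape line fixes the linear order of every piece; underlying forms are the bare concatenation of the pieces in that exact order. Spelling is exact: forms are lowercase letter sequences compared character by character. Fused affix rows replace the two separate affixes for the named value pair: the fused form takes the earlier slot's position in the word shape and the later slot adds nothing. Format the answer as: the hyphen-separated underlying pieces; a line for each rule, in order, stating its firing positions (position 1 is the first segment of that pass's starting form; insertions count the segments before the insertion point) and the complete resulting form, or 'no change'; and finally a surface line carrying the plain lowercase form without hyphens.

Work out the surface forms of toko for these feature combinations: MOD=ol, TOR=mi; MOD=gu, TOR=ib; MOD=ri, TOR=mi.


cell MOD=ol, TOR=mi:
underlying: toko-az-r
1. a, u -> 0 / V _: fires at position(s) 5: tokozr
2. f -> v, k -> g, p -> b, s -> z, t -> d / _ Z: no change
surface: tokozr

cell MOD=gu, TOR=ib:
underlying: toko-p-zem
1. a, u -> 0 / V _: no change
2. f -> v, k -> g, p -> b, s -> z, t -> d / _ Z: fires at position(s) 5: tokobzem
surface: tokobzem

cell MOD=ri, TOR=mi:
underlying: toko-tg-r
1. a, u -> 0 / V _: no change
2. f -> v, k -> g, p -> b, s -> z, t -> d / _ Z: fires at position(s) 5: tokodgr
surface: tokodgr


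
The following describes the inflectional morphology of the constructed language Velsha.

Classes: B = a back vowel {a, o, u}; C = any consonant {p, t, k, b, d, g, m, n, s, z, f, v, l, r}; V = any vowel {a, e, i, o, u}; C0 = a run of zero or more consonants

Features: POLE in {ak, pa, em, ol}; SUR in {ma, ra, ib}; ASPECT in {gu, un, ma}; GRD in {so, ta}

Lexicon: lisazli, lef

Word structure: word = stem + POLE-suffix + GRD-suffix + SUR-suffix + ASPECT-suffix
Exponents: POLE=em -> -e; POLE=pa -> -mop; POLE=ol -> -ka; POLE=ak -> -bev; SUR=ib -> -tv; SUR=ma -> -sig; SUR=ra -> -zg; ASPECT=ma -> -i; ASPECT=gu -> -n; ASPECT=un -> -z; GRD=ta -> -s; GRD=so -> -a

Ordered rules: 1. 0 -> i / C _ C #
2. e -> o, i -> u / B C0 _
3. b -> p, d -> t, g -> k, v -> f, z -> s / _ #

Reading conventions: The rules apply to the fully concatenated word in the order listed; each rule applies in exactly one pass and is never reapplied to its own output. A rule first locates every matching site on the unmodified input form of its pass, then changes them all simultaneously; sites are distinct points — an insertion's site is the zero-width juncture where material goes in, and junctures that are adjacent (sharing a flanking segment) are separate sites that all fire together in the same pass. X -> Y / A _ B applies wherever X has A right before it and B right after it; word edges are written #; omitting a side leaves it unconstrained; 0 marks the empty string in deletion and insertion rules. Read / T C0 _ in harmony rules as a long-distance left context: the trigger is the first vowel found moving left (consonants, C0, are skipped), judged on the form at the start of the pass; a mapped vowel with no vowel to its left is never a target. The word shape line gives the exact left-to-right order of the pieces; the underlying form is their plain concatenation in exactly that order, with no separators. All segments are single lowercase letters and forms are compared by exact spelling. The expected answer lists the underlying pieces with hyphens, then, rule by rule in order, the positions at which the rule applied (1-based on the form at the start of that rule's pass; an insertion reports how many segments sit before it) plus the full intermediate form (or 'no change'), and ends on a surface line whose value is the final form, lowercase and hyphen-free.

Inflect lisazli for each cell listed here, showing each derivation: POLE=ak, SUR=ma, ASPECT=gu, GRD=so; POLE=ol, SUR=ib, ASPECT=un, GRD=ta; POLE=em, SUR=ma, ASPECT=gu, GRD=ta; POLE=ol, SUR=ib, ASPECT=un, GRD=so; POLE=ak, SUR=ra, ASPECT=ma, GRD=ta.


cell POLE=ak, SUR=ma, ASPECT=gu, GRD=so:
underlying: lisazli-bev-a-sig-n
1. 0 -> i / C _ C #: inserts after position(s) 14: lisazlibevasigin
2. e -> o, i -> u / B C0 _: fires at position(s) 7, 13: lisazlubevasugin
3. b -> p, d -> t, g -> k, v -> f, z -> s / _ #: no change
surface: lisazlubevasugin

cell POLE=ol, SUR=ib, ASPECT=un, GRD=ta:
underlying: lisazli-ka-s-tv-z
1. 0 -> i / C _ C #: inserts after position(s) 12: lisazlikastviz
2. e -> o, i -> u / B C0 _: fires at position(s) 7, 13: lisazlukastvuz
3. b -> p, d -> t, g -> k, v -> f, z -> s / _ #: fires at position(s) 14: lisazlukastvus
surface: lisazlukastvus

cell POLE=em, SUR=ma, ASPECT=gu, GRD=ta:
underlying: lisazli-e-s-sig-n
1. 0 -> i / C _ C #: inserts after position(s) 12: lisazliessigin
2. e -> o, i -> u / B C0 _: fires at position(s) 7: lisazluessigin
3. b -> p, d -> t, g -> k, v -> f, z -> s / _ #: no change
surface: lisazluessigin

cell POLE=ol, SUR=ib, ASPECT=un, GRD=so:
underlying: lisazli-ka-a-tv-z
1. 0 -> i / C _ C #: inserts after position(s) 12: lisazlikaatviz
2. e -> o, i -> u / B C0 _: fires at position(s) 7, 13: lisazlukaatvuz
3. b -> p, d -> t, g -> k, v -> f, z -> s / _ #: fires at position(s) 14: lisazlukaatvus
surface: lisazlukaatvus

cell POLE=ak, SUR=ra, ASPECT=ma, GRD=ta:
underlying: lisazli-bev-s-zg-i
1. 0 -> i / C _ C #: no change
2. e -> o, i -> u / B C0 _: fires at position(s) 7: lisazlubevszgi
3. b -> p, d -> t, g -> k, v -> f, z -> s / _ #: no change
surface: lisazlubevszgi


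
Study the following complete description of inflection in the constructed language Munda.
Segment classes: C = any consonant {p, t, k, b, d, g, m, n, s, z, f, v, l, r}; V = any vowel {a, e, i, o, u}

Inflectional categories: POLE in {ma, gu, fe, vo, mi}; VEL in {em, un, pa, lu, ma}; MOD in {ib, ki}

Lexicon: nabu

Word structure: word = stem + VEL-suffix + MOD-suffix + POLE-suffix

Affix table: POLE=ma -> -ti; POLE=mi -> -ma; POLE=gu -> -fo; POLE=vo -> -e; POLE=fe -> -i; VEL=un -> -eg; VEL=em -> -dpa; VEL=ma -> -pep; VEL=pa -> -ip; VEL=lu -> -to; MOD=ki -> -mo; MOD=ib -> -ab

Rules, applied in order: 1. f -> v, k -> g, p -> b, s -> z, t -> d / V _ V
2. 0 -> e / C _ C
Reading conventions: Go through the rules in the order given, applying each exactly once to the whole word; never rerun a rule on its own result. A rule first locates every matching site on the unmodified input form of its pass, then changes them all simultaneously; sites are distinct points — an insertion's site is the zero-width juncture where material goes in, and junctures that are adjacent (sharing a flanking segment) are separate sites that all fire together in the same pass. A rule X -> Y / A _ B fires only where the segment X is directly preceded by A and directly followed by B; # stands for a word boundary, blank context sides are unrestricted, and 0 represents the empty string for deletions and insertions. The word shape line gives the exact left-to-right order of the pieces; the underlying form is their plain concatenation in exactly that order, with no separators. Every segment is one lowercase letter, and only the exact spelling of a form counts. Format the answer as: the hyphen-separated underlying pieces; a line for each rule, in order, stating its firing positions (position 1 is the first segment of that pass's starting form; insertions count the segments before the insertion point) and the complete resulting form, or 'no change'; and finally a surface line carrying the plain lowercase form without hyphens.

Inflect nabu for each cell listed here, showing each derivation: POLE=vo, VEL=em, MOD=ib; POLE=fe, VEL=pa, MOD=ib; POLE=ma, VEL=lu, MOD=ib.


cell POLE=vo, VEL=em, MOD=ib:
underlying: nabu-dpa-ab-e
1. f -> v, k -> g, p -> b, s -> z, t -> d / V _ V: no change
2. 0 -> e / C _ C: inserts after position(s) 5: nabudepaabe
surface: nabudepaabe

cell POLE=fe, VEL=pa, MOD=ib:
underlying: nabu-ip-ab-i
1. f -> v, k -> g, p -> b, s -> z, t -> d / V _ V: fires at position(s) 6: nabuibabi
2. 0 -> e / C _ C: no change
surface: nabuibabi

cell POLE=ma, VEL=lu, MOD=ib:
underlying: nabu-to-ab-ti
1. f -> v, k -> g, p -> b, s -> z, t -> d / V _ V: fires at position(s) 5: nabudoabti
2. 0 -> e / C _ C: inserts after position(s) 8: nabudoabeti
surface: nabudoabeti


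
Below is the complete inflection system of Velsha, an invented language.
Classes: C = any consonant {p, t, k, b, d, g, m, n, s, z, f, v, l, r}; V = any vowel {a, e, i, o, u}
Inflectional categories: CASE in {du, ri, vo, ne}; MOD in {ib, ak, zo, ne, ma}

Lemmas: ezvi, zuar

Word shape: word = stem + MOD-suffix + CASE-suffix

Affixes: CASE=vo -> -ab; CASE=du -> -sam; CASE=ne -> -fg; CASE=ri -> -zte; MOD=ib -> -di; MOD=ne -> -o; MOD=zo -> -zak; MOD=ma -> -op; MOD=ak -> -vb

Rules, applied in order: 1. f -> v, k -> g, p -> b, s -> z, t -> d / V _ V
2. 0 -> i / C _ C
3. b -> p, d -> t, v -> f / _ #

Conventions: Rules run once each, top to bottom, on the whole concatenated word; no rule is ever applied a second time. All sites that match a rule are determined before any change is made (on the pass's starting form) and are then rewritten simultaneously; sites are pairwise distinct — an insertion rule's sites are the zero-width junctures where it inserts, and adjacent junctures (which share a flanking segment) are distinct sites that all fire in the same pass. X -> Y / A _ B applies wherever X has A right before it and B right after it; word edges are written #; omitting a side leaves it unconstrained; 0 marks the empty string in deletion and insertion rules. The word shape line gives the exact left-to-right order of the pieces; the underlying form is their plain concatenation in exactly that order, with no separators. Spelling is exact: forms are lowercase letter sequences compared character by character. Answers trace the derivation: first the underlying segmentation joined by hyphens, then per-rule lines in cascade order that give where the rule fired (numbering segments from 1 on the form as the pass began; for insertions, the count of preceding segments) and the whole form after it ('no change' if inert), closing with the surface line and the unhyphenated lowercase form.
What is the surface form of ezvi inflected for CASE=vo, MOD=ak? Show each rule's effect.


underlying: ezvi-vb-ab
1. f -> v, k -> g, p -> b, s -> z, t -> d / V _ V: no change
2. 0 -> i / C _ C: inserts after position(s) 2, 5: ezivivibab
3. b -> p, d -> t, v -> f / _ #: fires at position(s) 10: ezivivibap
surface: ezivivibap


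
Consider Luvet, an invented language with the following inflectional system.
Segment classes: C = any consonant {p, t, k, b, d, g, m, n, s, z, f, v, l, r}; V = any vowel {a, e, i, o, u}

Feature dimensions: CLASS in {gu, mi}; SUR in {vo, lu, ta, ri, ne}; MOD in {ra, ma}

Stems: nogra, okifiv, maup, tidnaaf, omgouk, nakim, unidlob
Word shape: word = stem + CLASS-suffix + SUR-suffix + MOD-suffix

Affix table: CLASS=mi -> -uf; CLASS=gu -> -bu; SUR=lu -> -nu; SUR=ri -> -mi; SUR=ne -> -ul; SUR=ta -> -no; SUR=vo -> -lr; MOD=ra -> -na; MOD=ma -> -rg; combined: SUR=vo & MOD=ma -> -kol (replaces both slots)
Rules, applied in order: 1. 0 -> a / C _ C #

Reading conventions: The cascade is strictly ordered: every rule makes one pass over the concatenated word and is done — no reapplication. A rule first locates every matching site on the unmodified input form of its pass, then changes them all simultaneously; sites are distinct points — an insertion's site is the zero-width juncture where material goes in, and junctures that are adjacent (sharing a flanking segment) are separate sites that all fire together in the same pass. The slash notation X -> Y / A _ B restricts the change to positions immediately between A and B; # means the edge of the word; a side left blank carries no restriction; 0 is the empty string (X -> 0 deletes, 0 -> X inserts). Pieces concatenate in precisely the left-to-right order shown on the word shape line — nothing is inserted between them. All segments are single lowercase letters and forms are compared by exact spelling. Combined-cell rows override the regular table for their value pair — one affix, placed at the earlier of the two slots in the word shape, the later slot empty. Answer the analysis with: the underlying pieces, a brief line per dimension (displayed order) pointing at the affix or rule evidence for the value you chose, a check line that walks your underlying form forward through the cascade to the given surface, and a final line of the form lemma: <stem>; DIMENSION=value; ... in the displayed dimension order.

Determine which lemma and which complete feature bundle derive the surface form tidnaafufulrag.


underlying: tidnaaf-uf-ul-rg
CLASS=mi - signalled by the affix -uf
SUR=ne - signalled by the affix -ul
MOD=ma - signalled by the affix -rg
check: tidnaafufulrg -> tidnaafufulrag
lemma: tidnaaf; CLASS=mi; SUR=ne; MOD=ma


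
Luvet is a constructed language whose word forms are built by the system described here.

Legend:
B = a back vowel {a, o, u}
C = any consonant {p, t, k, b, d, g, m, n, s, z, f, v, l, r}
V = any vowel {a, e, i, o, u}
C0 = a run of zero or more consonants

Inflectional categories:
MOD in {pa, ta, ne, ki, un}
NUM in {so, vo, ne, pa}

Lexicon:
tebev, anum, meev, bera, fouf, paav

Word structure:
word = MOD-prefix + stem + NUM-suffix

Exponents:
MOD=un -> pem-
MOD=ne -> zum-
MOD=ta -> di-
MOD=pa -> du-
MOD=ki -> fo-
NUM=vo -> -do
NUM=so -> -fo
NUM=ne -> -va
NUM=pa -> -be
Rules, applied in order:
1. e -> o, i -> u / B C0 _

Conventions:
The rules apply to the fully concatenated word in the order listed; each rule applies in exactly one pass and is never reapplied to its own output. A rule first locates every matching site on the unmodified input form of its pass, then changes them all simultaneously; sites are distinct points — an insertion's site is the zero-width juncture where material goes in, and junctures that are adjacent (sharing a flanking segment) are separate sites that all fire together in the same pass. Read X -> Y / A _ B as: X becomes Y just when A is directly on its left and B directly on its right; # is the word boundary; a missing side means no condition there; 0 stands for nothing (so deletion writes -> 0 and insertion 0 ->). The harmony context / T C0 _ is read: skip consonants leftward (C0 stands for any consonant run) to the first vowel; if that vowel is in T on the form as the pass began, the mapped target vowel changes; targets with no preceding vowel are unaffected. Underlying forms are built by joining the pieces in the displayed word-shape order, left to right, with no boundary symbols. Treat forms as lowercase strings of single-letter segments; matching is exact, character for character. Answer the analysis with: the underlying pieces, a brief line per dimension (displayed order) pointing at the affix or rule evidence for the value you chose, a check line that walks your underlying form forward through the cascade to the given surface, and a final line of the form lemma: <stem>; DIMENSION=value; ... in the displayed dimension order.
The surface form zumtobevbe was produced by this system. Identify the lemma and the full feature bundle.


underlying: zum-tebev-be
MOD=ne - signalled by the affix zum-
NUM=pa - signalled by the affix -be
check: zumtebevbe -> zumtobevbe
lemma: tebev; MOD=ne; NUM=pa


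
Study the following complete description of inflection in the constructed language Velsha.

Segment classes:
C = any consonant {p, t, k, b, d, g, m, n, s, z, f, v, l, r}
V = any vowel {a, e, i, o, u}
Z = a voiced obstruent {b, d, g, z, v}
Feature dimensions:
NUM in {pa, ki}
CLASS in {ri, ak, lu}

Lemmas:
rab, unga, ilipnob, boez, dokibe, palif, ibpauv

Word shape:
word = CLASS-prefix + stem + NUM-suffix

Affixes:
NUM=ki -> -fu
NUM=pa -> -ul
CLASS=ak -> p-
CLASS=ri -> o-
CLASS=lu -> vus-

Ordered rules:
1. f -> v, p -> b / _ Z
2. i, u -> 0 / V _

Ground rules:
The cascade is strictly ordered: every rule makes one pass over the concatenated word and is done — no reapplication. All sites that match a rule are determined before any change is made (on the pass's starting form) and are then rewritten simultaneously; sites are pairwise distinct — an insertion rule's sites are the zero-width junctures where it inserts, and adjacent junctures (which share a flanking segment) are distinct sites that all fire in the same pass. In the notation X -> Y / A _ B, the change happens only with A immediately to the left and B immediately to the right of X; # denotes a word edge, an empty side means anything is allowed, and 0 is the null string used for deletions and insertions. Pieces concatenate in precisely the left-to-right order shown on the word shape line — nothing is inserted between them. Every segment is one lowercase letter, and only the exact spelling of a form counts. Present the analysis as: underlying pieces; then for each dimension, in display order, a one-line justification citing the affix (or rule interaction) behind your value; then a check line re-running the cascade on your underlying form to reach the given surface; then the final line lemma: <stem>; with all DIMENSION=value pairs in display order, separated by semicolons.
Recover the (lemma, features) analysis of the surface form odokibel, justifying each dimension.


underlying: o-dokibe-ul
NUM=pa - signalled by the affix -ul
CLASS=ri - signalled by the affix o-
check: odokibeul -> odokibeul -> odokibel
lemma: dokibe; NUM=pa; CLASS=ri


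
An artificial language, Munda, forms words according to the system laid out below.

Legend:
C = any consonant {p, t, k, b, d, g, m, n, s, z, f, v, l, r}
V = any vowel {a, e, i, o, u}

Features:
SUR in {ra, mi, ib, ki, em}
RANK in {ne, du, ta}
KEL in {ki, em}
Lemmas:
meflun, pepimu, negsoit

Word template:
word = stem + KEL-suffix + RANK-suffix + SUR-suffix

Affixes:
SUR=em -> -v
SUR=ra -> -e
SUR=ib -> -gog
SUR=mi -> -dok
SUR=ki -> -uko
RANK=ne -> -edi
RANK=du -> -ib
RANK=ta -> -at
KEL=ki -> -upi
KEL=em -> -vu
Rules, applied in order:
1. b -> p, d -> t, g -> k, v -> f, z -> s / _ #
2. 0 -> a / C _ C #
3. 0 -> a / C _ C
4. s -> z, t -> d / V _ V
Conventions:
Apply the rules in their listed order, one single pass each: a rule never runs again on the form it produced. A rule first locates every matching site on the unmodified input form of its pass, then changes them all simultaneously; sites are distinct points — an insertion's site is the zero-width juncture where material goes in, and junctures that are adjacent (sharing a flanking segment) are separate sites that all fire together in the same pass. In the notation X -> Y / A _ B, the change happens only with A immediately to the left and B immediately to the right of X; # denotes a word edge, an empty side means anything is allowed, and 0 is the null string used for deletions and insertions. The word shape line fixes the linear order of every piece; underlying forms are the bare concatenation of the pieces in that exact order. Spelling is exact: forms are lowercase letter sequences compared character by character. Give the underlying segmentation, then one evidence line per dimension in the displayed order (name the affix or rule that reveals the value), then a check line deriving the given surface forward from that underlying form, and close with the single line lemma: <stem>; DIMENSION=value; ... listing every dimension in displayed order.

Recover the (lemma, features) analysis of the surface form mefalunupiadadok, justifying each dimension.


underlying: meflun-upi-at-dok
SUR=mi - signalled by the affix -dok
RANK=ta - signalled by the affix -at
KEL=ki - signalled by the affix -upi
check: meflunupiatdok -> meflunupiatdok -> meflunupiatdok -> mefalunupiatadok -> mefalunupiadadok
lemma: meflun; SUR=mi; RANK=ta; KEL=ki


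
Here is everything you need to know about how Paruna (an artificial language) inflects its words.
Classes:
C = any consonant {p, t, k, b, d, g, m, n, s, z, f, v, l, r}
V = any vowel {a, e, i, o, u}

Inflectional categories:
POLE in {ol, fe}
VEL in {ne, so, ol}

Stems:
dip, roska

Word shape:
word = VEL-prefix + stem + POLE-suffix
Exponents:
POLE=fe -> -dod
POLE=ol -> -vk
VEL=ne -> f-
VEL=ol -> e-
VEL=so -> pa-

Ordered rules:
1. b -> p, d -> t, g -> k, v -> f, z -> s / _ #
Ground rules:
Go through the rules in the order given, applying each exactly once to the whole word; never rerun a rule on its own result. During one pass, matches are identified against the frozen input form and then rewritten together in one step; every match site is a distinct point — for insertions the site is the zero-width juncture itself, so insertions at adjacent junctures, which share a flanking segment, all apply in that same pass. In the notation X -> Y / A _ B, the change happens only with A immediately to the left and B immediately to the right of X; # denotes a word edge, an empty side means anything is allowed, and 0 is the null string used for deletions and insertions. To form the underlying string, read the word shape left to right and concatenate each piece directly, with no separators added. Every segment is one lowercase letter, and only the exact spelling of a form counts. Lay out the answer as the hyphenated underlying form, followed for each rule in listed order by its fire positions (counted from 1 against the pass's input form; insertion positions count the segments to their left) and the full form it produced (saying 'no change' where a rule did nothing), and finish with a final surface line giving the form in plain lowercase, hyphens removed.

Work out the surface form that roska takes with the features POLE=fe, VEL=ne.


underlying: f-roska-dod
1. b -> p, d -> t, g -> k, v -> f, z -> s / _ #: fires at position(s) 9: froskadot
surface: froskadot


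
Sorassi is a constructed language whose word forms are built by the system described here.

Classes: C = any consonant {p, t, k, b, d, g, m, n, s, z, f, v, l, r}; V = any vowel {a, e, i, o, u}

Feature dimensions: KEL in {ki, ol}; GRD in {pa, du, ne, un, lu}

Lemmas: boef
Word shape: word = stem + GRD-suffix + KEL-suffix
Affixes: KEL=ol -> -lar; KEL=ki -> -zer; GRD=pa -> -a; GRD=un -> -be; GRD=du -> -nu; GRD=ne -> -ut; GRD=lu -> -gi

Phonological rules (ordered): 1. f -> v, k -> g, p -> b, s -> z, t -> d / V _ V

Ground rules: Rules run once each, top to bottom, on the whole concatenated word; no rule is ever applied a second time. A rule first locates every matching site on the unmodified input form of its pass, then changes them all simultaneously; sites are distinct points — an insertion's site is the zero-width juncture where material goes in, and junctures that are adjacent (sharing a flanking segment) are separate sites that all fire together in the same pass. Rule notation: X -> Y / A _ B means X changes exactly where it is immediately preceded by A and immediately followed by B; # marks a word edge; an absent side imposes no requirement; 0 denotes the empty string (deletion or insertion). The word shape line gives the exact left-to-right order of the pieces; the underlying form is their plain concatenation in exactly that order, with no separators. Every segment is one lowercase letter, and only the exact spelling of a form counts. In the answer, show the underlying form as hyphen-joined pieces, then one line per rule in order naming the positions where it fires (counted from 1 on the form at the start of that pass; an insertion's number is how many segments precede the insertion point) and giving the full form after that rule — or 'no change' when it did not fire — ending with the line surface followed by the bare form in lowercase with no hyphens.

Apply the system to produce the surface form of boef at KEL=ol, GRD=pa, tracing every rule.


underlying: boef-a-lar
1. f -> v, k -> g, p -> b, s -> z, t -> d / V _ V: fires at position(s) 4: boevalar
surface: boevalar


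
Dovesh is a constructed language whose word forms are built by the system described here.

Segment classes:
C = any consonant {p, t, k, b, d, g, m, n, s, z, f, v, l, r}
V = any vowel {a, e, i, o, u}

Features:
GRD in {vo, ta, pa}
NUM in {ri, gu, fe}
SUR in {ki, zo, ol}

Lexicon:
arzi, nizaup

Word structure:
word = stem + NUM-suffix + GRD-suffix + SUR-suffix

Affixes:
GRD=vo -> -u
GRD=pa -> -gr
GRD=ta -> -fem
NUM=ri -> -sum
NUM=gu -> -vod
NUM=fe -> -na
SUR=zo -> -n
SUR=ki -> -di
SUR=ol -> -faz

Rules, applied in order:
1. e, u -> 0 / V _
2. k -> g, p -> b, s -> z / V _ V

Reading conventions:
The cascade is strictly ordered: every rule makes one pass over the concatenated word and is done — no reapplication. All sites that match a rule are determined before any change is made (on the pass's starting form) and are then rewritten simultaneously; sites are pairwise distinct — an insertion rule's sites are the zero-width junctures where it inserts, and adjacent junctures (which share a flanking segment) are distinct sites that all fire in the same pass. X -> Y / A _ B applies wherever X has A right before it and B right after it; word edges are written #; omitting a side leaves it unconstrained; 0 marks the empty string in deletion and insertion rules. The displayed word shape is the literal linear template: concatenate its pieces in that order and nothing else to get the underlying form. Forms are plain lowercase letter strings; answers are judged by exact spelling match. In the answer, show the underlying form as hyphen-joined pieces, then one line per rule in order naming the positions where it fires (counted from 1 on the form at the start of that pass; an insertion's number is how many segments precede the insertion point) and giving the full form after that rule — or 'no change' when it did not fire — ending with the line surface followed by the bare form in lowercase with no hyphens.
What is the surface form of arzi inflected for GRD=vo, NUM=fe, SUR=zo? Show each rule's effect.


underlying: arzi-na-u-n
1. e, u -> 0 / V _: fires at position(s) 7: arzinan
2. k -> g, p -> b, s -> z / V _ V: no change
surface: arzinan


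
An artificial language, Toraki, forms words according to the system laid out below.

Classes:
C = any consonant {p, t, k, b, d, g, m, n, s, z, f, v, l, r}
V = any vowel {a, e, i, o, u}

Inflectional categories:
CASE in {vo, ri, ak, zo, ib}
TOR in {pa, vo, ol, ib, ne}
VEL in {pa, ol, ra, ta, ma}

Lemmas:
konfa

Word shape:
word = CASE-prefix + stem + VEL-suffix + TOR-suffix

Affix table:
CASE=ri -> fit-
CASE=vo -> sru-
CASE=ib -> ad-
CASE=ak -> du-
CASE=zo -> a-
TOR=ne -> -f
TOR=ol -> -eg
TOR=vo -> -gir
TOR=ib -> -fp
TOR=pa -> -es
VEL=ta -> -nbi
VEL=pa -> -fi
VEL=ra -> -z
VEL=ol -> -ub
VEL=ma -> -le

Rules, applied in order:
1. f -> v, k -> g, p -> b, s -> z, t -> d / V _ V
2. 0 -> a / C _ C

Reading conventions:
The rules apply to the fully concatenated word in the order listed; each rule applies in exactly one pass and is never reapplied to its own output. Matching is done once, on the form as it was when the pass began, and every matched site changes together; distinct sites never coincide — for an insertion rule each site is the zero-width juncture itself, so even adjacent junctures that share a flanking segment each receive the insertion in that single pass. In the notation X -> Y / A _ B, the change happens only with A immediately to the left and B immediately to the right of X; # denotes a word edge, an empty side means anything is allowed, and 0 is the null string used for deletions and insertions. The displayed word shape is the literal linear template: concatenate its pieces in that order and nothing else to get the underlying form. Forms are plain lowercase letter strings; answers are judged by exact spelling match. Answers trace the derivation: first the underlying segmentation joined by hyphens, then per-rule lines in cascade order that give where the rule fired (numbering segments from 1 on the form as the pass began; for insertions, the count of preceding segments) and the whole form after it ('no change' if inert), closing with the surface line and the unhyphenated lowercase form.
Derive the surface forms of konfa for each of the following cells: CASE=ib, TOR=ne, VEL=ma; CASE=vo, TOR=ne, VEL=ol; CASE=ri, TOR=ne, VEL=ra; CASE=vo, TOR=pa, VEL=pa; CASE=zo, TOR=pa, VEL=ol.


cell CASE=ib, TOR=ne, VEL=ma:
underlying: ad-konfa-le-f
1. f -> v, k -> g, p -> b, s -> z, t -> d / V _ V: no change
2. 0 -> a / C _ C: inserts after position(s) 2, 5: adakonafalef
surface: adakonafalef

cell CASE=vo, TOR=ne, VEL=ol:
underlying: sru-konfa-ub-f
1. f -> v, k -> g, p -> b, s -> z, t -> d / V _ V: fires at position(s) 4: srugonfaubf
2. 0 -> a / C _ C: inserts after position(s) 1, 6, 10: sarugonafaubaf
surface: sarugonafaubaf

cell CASE=ri, TOR=ne, VEL=ra:
underlying: fit-konfa-z-f
1. f -> v, k -> g, p -> b, s -> z, t -> d / V _ V: no change
2. 0 -> a / C _ C: inserts after position(s) 3, 6, 9: fitakonafazaf
surface: fitakonafazaf

cell CASE=vo, TOR=pa, VEL=pa:
underlying: sru-konfa-fi-es
1. f -> v, k -> g, p -> b, s -> z, t -> d / V _ V: fires at position(s) 4, 9: srugonfavies
2. 0 -> a / C _ C: inserts after position(s) 1, 6: sarugonafavies
surface: sarugonafavies

cell CASE=zo, TOR=pa, VEL=ol:
underlying: a-konfa-ub-es
1. f -> v, k -> g, p -> b, s -> z, t -> d / V _ V: fires at position(s) 2: agonfaubes
2. 0 -> a / C _ C: inserts after position(s) 4: agonafaubes
surface: agonafaubes


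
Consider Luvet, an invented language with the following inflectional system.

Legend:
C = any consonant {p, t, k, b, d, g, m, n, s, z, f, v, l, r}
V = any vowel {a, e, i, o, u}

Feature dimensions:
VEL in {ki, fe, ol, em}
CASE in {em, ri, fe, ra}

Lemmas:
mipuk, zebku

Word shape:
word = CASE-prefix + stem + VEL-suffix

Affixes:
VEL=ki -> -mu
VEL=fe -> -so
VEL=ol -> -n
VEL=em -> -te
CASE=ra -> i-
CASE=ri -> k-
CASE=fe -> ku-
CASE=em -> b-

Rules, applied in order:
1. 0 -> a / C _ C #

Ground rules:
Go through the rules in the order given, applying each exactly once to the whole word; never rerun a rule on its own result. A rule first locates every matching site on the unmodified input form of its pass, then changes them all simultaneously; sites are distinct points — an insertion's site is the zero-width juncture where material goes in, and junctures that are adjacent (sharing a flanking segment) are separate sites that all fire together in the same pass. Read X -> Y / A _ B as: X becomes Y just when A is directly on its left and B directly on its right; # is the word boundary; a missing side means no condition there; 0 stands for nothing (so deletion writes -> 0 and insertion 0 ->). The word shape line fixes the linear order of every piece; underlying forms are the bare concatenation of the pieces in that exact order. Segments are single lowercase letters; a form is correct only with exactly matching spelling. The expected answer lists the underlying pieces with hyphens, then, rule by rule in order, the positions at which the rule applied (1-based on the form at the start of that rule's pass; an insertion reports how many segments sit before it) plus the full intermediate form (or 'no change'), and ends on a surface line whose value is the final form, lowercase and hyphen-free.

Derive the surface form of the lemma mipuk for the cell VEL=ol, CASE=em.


underlying: b-mipuk-n
1. 0 -> a / C _ C #: inserts after position(s) 6: bmipukan
surface: bmipukan


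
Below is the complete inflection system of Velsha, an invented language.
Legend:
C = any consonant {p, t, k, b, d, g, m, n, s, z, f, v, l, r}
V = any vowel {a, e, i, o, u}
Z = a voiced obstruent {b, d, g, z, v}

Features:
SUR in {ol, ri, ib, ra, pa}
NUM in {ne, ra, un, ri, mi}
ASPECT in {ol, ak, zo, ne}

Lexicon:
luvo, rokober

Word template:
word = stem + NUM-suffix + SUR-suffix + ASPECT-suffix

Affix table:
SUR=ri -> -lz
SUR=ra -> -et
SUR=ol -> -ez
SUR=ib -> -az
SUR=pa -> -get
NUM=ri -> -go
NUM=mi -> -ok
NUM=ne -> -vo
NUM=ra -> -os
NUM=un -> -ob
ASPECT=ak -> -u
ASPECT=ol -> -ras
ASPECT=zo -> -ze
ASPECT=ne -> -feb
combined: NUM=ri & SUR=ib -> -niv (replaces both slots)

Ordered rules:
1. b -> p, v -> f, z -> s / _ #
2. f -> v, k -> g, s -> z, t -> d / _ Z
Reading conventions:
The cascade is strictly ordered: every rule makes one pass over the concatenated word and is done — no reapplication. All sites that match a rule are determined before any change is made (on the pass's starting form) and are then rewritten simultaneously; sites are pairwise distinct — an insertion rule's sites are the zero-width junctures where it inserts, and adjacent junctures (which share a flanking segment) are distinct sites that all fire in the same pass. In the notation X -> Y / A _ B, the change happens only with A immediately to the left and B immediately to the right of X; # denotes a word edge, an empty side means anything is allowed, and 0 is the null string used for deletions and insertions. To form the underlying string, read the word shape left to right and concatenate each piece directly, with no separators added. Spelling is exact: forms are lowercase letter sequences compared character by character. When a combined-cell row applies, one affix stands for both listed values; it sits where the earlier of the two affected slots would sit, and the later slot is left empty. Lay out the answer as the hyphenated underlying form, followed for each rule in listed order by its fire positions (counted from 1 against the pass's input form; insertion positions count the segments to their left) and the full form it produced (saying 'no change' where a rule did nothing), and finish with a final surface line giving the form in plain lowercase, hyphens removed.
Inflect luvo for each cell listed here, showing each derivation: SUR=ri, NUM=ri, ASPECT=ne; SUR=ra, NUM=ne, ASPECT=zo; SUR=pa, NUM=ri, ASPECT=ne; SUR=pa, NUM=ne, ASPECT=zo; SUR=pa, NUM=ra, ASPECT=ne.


cell SUR=ri, NUM=ri, ASPECT=ne:
underlying: luvo-go-lz-feb
1. b -> p, v -> f, z -> s / _ #: fires at position(s) 11: luvogolzfep
2. f -> v, k -> g, s -> z, t -> d / _ Z: no change
surface: luvogolzfep

cell SUR=ra, NUM=ne, ASPECT=zo:
underlying: luvo-vo-et-ze
1. b -> p, v -> f, z -> s / _ #: no change
2. f -> v, k -> g, s -> z, t -> d / _ Z: fires at position(s) 8: luvovoedze
surface: luvovoedze

cell SUR=pa, NUM=ri, ASPECT=ne:
underlying: luvo-go-get-feb
1. b -> p, v -> f, z -> s / _ #: fires at position(s) 12: luvogogetfep
2. f -> v, k -> g, s -> z, t -> d / _ Z: no change
surface: luvogogetfep

cell SUR=pa, NUM=ne, ASPECT=zo:
underlying: luvo-vo-get-ze
1. b -> p, v -> f, z -> s / _ #: no change
2. f -> v, k -> g, s -> z, t -> d / _ Z: fires at position(s) 9: luvovogedze
surface: luvovogedze

cell SUR=pa, NUM=ra, ASPECT=ne:
underlying: luvo-os-get-feb
1. b -> p, v -> f, z -> s / _ #: fires at position(s) 12: luvoosgetfep
2. f -> v, k -> g, s -> z, t -> d / _ Z: fires at position(s) 6: luvoozgetfep
surface: luvoozgetfep
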